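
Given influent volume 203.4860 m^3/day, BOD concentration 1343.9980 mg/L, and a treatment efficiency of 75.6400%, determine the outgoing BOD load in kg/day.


Load_in = volume * conc / 1000 = 203.4860 * 1343.9980 / 1000 = 273.4848 kg/day
Removed = Load_in * eff / 100 = 273.4848 * 75.6400 / 100 = 206.8639 kg/day
Load_out = Load_in - Removed = 273.4848 - 206.8639 = 66.6209 kg/day


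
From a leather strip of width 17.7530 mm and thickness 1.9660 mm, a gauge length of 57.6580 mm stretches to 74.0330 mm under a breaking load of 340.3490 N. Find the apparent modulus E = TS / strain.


TS = F / (w * t) = 340.3490 / (17.7530 * 1.9660) = 9.7515 N/mm^2
strain = (Lf - L0) / L0 = (74.0330 - 57.6580) / 57.6580 = 0.2840
E = TS / strain = 9.7515 / 0.2840 = 34.3358 N/mm^2


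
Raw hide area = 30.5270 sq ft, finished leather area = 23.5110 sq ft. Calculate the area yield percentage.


Formula: Yield = finished / raw * 100
Substituting: Yield = 23.5110 / 30.5270 * 100
Result: 77.0171 %


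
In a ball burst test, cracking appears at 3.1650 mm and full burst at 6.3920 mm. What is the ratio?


Formula: Ratio = crack / burst
Substituting: Ratio = 3.1650 / 6.3920
Result: 0.4952


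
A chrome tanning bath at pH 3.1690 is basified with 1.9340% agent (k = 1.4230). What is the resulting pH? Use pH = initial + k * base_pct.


Formula: pH_final = pH_initial + k * base_pct
Substituting: pH_final = 3.1690 + 1.4230 * 1.9340
Result: 5.9211


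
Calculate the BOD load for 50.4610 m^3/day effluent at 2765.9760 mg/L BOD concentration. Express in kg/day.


Formula: BOD_load = volume * conc / 1000
Substituting: BOD_load = 50.4610 * 2765.9760 / 1000
Result: 139.5739 kg/day


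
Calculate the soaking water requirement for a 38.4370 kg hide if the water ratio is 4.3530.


Formula: Water = hide_weight * ratio
Substituting: Water = 38.4370 * 4.3530
Result: 167.3163 kg


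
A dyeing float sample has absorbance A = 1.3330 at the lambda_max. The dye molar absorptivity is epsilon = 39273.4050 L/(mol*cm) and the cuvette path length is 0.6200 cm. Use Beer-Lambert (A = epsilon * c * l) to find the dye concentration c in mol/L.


Formula: c = A / (epsilon * l)
Substituting: c = 1.3330 / (39273.4050 * 0.6200)
Result: 5.4744e-05 mol/L


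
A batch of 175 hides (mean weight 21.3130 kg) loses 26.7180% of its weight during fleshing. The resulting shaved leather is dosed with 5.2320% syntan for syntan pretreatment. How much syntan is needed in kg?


Total_raw = N * avg_wt = 175 * 21.3130 = 3729.7750 kg
Substrate = Total_raw * (1 - loss/100) = 3729.7750 * (1 - 26.7180/100) = 2733.2537 kg
Syntan = Substrate * pct / 100 = 2733.2537 * 5.2320 / 100 = 143.0038 kg


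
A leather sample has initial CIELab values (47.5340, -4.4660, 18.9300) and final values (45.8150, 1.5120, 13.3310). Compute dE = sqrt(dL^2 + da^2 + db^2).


dL = -1.7190, da = 5.9780, db = -5.5990
dE = sqrt((-1.7190)^2 + 5.9780^2 + (-5.5990)^2) = 8.3690


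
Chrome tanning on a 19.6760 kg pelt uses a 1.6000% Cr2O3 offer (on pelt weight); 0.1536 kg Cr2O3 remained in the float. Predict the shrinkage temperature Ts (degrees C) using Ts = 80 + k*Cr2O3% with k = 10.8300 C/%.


Offered = pelt * offer_pct / 100 = 19.6760 * 1.6000 / 100 = 0.3148 kg
Uptake = offered - residual = 0.3148 - 0.1536 = 0.1612 kg
Cr2O3% on pelt = uptake / pelt * 100 = 0.1612 / 19.6760 * 100 = 0.8194 %
Ts = 80 + k * Cr2O3% = 80 + 10.8300 * 0.8194 = 88.8736 C


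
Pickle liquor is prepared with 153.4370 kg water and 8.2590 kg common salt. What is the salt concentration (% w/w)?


Formula: Conc = salt / (water + salt) * 100
Substituting: Conc = 8.2590 / (153.4370 + 8.2590) * 100
Result: 5.1077 %


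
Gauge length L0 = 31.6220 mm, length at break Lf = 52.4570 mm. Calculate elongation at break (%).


Formula: Elongation = (Lf - L0) / L0 * 100
Substituting: Elongation = (52.4570 - 31.6220) / 31.6220 * 100
Result: 65.8877 %


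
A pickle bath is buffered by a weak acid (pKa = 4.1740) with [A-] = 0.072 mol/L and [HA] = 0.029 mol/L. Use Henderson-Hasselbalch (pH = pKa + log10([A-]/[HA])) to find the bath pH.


ratio = [A-] / [HA] = 0.072 / 0.029 = 2.4828
log10(ratio) = 0.3949
pH = pKa + log10(ratio) = 4.1740 + 0.3949 = 4.5689


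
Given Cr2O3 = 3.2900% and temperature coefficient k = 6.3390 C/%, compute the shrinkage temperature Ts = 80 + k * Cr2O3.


Formula: Ts = 80 + k * Cr2O3
Substituting: Ts = 80 + 6.3390 * 3.2900
Result: 100.8553 C


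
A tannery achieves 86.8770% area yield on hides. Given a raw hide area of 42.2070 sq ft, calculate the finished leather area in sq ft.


Formula: finished = raw * yield / 100
Substituting: finished = 42.2070 * 86.8770 / 100
Result: 36.6682 sq ft


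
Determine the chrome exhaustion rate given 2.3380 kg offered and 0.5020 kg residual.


Formula: Uptake = (offered - residual) / offered * 100
Substituting: Uptake = (2.3380 - 0.5020) / 2.3380 * 100
Result: 78.5287 %


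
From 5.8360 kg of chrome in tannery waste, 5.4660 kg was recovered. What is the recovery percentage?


Formula: Recovery = recovered / input * 100
Substituting: Recovery = 5.4660 / 5.8360 * 100
Result: 93.6600 %


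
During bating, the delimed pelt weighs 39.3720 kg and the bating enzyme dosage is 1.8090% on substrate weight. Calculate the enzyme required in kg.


Formula: Enzyme = substrate * pct / 100
Substituting: Enzyme = 39.3720 * 1.8090 / 100
Result: 0.7122 kg


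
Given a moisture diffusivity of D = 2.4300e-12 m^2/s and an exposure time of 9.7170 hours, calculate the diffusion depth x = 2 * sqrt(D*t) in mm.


t = 9.7170 hr * 3600 = 34981.2000 s
D * t = 2.4300e-12 * 34981.2000 = 8.5004e-08
x = 2 * sqrt(D*t) = 2 * sqrt(8.5004e-08) = 5.8311e-04 m = 0.5831 mm


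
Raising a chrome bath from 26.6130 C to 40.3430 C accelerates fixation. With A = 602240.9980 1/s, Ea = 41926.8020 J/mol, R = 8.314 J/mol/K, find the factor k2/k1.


T1 = 26.6130 + 273.15 = 299.7630 K; T2 = 40.3430 + 273.15 = 313.4930 K
k1 = A * exp(-Ea/(R*T1)) = 602240.9980 * exp(-41926.8020/(8.314*299.7630)) = 0.0297598 1/s
k2 = A * exp(-Ea/(R*T2)) = 602240.9980 * exp(-41926.8020/(8.314*313.4930)) = 0.062175 1/s
k2/k1 = 0.062175 / 0.0297598 = 2.0892


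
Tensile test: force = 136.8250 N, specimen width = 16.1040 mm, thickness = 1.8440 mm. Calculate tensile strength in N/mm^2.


Formula: TS = force / (width * thickness)
Substituting: TS = 136.8250 / (16.1040 * 1.8440)
Result: 4.6076 N/mm^2


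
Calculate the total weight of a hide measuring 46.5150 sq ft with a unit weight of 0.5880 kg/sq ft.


Formula: Weight = area * weight_per_sqft
Substituting: Weight = 46.5150 * 0.5880
Result: 27.3508 kg


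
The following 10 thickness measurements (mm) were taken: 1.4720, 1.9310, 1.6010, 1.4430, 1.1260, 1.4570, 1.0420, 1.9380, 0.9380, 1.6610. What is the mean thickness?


Formula: Average = sum / n
Substituting: Average = 14.6090 / 10
Result: 1.4609 mm


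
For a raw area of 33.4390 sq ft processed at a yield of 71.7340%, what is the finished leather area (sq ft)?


Formula: finished = raw * yield / 100
Substituting: finished = 33.4390 * 71.7340 / 100
Result: 23.9871 sq ft


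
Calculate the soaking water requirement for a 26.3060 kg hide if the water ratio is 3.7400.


Formula: Water = hide_weight * ratio
Substituting: Water = 26.3060 * 3.7400
Result: 98.3844 kg


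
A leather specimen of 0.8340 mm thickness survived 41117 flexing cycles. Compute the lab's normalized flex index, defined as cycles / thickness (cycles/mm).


Formula: Index = cycles / thickness
Substituting: Index = 41117 / 0.8340
Result: 49300.9592 cycles/mm


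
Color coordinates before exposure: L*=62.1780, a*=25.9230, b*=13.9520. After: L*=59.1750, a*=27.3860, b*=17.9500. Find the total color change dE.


dL = -3.0030, da = 1.4630, db = 3.9980
dE = sqrt((-3.0030)^2 + 1.4630^2 + 3.9980^2) = 5.2098


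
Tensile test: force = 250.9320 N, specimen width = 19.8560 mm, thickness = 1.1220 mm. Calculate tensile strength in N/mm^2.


Formula: TS = force / (width * thickness)
Substituting: TS = 250.9320 / (19.8560 * 1.1220)
Result: 11.2634 N/mm^2


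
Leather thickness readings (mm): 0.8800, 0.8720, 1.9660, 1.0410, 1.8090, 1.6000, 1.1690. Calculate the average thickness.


Formula: Average = sum / n
Substituting: Average = 9.3370 / 7
Result: 1.3339 mm


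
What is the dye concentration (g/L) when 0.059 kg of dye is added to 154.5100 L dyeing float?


Formula: Conc = dye_mass(kg) / volume(L) * 1000
Substituting: Conc = 0.059 / 154.5100 * 1000
Result: 0.3819 g/L


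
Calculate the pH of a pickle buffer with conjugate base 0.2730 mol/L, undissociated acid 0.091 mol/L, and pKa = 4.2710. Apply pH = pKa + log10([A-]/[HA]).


ratio = [A-] / [HA] = 0.2730 / 0.091 = 3.0000
log10(ratio) = 0.4771
pH = pKa + log10(ratio) = 4.2710 + 0.4771 = 4.7481


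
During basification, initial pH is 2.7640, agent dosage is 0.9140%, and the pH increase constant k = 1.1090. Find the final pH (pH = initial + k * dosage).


Formula: pH_final = pH_initial + k * base_pct
Substituting: pH_final = 2.7640 + 1.1090 * 0.9140
Result: 3.7776


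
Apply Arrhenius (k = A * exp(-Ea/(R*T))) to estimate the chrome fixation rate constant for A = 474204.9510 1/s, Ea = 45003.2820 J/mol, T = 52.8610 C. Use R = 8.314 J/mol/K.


T_K = T_C + 273.15 = 52.8610 + 273.15 = 326.0110 K
exponent = -Ea / (R * T_K) = -45003.2820 / (8.314 * 326.0110) = -16.6036
k = A * exp(exponent) = 474204.9510 * exp(-16.6036) = 0.0291823 1/s


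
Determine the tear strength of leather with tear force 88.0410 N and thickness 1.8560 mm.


Formula: Tear strength = force / thickness
Substituting: Tear strength = 88.0410 / 1.8560
Result: 47.4359 N/mm


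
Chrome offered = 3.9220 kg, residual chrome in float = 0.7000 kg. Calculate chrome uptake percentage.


Formula: Uptake = (offered - residual) / offered * 100
Substituting: Uptake = (3.9220 - 0.7000) / 3.9220 * 100
Result: 82.1520 %


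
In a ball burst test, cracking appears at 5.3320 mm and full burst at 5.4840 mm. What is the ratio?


Formula: Ratio = crack / burst
Substituting: Ratio = 5.3320 / 5.4840
Result: 0.9723


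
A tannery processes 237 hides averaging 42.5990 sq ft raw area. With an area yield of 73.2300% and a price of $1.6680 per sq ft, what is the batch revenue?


Raw_total = N * avg_area = 237 * 42.5990 = 10095.9630 sq ft
Finished = Raw_total * yield / 100 = 10095.9630 * 73.2300 / 100 = 7393.2737 sq ft
Value = Finished * price = 7393.2737 * 1.6680 = 12331.9805 $


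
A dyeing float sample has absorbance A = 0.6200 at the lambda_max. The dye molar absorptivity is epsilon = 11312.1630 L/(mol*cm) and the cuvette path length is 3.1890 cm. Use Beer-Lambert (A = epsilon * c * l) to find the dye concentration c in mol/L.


Formula: c = A / (epsilon * l)
Substituting: c = 0.6200 / (11312.1630 * 3.1890)
Result: 1.7187e-05 mol/L


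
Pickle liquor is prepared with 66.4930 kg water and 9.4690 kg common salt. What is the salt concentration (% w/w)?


Formula: Conc = salt / (water + salt) * 100
Substituting: Conc = 9.4690 / (66.4930 + 9.4690) * 100
Result: 12.4654 %


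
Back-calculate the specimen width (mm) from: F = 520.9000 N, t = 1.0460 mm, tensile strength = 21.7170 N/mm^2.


Formula: w = F / (TS * t)
Substituting: w = 520.9000 / (21.7170 * 1.0460)
Result: 22.9310 mm


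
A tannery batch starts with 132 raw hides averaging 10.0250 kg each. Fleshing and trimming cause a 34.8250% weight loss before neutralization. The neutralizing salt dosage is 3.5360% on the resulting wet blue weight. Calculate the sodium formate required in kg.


Total_raw = N * avg_wt = 132 * 10.0250 = 1323.3000 kg
Substrate = Total_raw * (1 - loss/100) = 1323.3000 * (1 - 34.8250/100) = 862.4608 kg
Neutralizer = Substrate * pct / 100 = 862.4608 * 3.5360 / 100 = 30.4966 kg


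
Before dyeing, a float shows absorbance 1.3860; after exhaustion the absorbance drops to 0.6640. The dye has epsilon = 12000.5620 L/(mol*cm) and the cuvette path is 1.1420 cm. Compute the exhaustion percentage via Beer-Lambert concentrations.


c_initial = A_i / (epsilon * l) = 1.3860 / (12000.5620 * 1.1420) = 1.0113e-04 mol/L
c_final = A_f / (epsilon * l) = 0.6640 / (12000.5620 * 1.1420) = 4.8451e-05 mol/L
Exhaustion = (c_initial - c_final) / c_initial * 100 = (1.0113e-04 - 4.8451e-05) / 1.0113e-04 * 100 = 52.0924 %


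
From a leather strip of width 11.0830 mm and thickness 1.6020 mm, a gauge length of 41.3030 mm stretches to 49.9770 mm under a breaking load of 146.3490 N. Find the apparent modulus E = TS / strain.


TS = F / (w * t) = 146.3490 / (11.0830 * 1.6020) = 8.2427 N/mm^2
strain = (Lf - L0) / L0 = (49.9770 - 41.3030) / 41.3030 = 0.2100
E = TS / strain = 8.2427 / 0.2100 = 39.2493 N/mm^2


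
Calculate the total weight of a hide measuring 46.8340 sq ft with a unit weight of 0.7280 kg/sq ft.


Formula: Weight = area * weight_per_sqft
Substituting: Weight = 46.8340 * 0.7280
Result: 34.0952 kg


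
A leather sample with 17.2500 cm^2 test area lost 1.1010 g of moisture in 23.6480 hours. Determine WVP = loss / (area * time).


Formula: WVP = loss / (area * time)
Substituting: WVP = 1.1010 / (17.2500 * 23.6480)
Result: 0.00269901 g/(cm^2*hr)


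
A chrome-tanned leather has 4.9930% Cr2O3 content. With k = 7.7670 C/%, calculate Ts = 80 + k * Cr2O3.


Formula: Ts = 80 + k * Cr2O3
Substituting: Ts = 80 + 7.7670 * 4.9930
Result: 118.7806 C


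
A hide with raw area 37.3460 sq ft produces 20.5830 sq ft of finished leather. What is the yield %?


Formula: Yield = finished / raw * 100
Substituting: Yield = 20.5830 / 37.3460 * 100
Result: 55.1143 %


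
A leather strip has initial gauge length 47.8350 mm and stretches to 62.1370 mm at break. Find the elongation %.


Formula: Elongation = (Lf - L0) / L0 * 100
Substituting: Elongation = (62.1370 - 47.8350) / 47.8350 * 100
Result: 29.8986 %


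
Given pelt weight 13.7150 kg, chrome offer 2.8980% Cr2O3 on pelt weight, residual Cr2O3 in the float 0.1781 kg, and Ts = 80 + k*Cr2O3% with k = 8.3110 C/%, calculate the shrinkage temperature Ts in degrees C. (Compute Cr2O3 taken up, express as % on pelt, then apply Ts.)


Offered = pelt * offer_pct / 100 = 13.7150 * 2.8980 / 100 = 0.3975 kg
Uptake = offered - residual = 0.3975 - 0.1781 = 0.2194 kg
Cr2O3% on pelt = uptake / pelt * 100 = 0.2194 / 13.7150 * 100 = 1.5994 %
Ts = 80 + k * Cr2O3% = 80 + 8.3110 * 1.5994 = 93.2928 C


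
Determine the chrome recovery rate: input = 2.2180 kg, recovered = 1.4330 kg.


Formula: Recovery = recovered / input * 100
Substituting: Recovery = 1.4330 / 2.2180 * 100
Result: 64.6078 %


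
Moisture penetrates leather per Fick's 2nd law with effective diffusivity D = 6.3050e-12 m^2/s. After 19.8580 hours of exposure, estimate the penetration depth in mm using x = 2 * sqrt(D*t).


t = 19.8580 hr * 3600 = 71488.8000 s
D * t = 6.3050e-12 * 71488.8000 = 4.5074e-07
x = 2 * sqrt(D*t) = 2 * sqrt(4.5074e-07) = 0.00134274 m = 1.3427 mm


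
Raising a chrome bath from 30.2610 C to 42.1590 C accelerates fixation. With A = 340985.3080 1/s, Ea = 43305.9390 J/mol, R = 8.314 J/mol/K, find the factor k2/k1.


T1 = 30.2610 + 273.15 = 303.4110 K; T2 = 42.1590 + 273.15 = 315.3090 K
k1 = A * exp(-Ea/(R*T1)) = 340985.3080 * exp(-43305.9390/(8.314*303.4110)) = 0.0119399 1/s
k2 = A * exp(-Ea/(R*T2)) = 340985.3080 * exp(-43305.9390/(8.314*315.3090)) = 0.0228212 1/s
k2/k1 = 0.0228212 / 0.0119399 = 1.9113


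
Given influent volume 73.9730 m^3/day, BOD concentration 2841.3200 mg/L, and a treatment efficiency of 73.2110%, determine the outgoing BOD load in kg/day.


Load_in = volume * conc / 1000 = 73.9730 * 2841.3200 / 1000 = 210.1810 kg/day
Removed = Load_in * eff / 100 = 210.1810 * 73.2110 / 100 = 153.8756 kg/day
Load_out = Load_in - Removed = 210.1810 - 153.8756 = 56.3054 kg/day


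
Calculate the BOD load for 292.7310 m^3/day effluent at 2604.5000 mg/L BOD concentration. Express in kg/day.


Formula: BOD_load = volume * conc / 1000
Substituting: BOD_load = 292.7310 * 2604.5000 / 1000
Result: 762.4179 kg/day


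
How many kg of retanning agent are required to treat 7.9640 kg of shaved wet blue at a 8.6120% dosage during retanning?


Formula: Retan = substrate * pct / 100
Substituting: Retan = 7.9640 * 8.6120 / 100
Result: 0.6859 kg


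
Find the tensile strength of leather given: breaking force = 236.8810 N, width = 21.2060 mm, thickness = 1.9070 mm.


Formula: TS = force / (width * thickness)
Substituting: TS = 236.8810 / (21.2060 * 1.9070)
Result: 5.8576 N/mm^2


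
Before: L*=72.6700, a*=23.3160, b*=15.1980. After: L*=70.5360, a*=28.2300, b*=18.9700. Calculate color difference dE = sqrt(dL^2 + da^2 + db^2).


dL = -2.1340, da = 4.9140, db = 3.7720
dE = sqrt((-2.1340)^2 + 4.9140^2 + 3.7720^2) = 6.5520


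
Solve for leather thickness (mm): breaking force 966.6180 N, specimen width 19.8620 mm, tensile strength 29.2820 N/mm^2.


Formula: t = F / (TS * w)
Substituting: t = 966.6180 / (29.2820 * 19.8620)
Result: 1.6620 mm


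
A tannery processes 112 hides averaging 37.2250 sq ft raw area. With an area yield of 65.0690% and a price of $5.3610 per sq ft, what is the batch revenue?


Raw_total = N * avg_area = 112 * 37.2250 = 4169.2000 sq ft
Finished = Raw_total * yield / 100 = 4169.2000 * 65.0690 / 100 = 2712.8567 sq ft
Value = Finished * price = 2712.8567 * 5.3610 = 14543.6250 $


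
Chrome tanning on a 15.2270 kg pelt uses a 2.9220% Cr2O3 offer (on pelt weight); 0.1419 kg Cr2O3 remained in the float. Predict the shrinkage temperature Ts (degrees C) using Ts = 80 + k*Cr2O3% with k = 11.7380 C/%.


Offered = pelt * offer_pct / 100 = 15.2270 * 2.9220 / 100 = 0.4449 kg
Uptake = offered - residual = 0.4449 - 0.1419 = 0.3030 kg
Cr2O3% on pelt = uptake / pelt * 100 = 0.3030 / 15.2270 * 100 = 1.9901 %
Ts = 80 + k * Cr2O3% = 80 + 11.7380 * 1.9901 = 103.3598 C


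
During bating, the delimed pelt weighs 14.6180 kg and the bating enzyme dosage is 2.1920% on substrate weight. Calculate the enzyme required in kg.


Formula: Enzyme = substrate * pct / 100
Substituting: Enzyme = 14.6180 * 2.1920 / 100
Result: 0.3204 kg


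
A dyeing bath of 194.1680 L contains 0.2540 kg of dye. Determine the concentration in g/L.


Formula: Conc = dye_mass(kg) / volume(L) * 1000
Substituting: Conc = 0.2540 / 194.1680 * 1000
Result: 1.3081 g/L


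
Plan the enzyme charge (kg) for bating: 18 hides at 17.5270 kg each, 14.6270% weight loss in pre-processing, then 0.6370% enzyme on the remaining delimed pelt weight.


Total_raw = N * avg_wt = 18 * 17.5270 = 315.4860 kg
Substrate = Total_raw * (1 - loss/100) = 315.4860 * (1 - 14.6270/100) = 269.3399 kg
Enzyme = Substrate * pct / 100 = 269.3399 * 0.6370 / 100 = 1.7157 kg


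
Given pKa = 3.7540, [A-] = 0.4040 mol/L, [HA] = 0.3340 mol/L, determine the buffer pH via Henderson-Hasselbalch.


ratio = [A-] / [HA] = 0.4040 / 0.3340 = 1.2096
log10(ratio) = 0.0826349
pH = pKa + log10(ratio) = 3.7540 + 0.0826349 = 3.8366


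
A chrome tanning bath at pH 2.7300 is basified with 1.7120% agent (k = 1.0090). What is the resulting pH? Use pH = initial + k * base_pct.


Formula: pH_final = pH_initial + k * base_pct
Substituting: pH_final = 2.7300 + 1.0090 * 1.7120
Result: 4.4574


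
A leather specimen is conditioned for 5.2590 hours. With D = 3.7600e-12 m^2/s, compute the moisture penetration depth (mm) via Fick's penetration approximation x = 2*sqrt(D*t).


t = 5.2590 hr * 3600 = 18932.4000 s
D * t = 3.7600e-12 * 18932.4000 = 7.1186e-08
x = 2 * sqrt(D*t) = 2 * sqrt(7.1186e-08) = 5.3361e-04 m = 0.5336 mm


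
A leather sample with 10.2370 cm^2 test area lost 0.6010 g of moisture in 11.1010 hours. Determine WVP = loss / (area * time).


Formula: WVP = loss / (area * time)
Substituting: WVP = 0.6010 / (10.2370 * 11.1010)
Result: 0.00528859 g/(cm^2*hr)


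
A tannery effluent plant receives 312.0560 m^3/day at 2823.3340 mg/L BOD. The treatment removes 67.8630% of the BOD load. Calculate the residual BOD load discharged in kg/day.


Load_in = volume * conc / 1000 = 312.0560 * 2823.3340 / 1000 = 881.0383 kg/day
Removed = Load_in * eff / 100 = 881.0383 * 67.8630 / 100 = 597.8990 kg/day
Load_out = Load_in - Removed = 881.0383 - 597.8990 = 283.1393 kg/day


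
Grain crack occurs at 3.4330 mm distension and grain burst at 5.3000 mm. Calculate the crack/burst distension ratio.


Formula: Ratio = crack / burst
Substituting: Ratio = 3.4330 / 5.3000
Result: 0.6477


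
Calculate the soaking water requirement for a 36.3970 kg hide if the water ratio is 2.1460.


Formula: Water = hide_weight * ratio
Substituting: Water = 36.3970 * 2.1460
Result: 78.1080 kg


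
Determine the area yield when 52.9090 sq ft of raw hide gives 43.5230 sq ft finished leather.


Formula: Yield = finished / raw * 100
Substituting: Yield = 43.5230 / 52.9090 * 100
Result: 82.2601 %


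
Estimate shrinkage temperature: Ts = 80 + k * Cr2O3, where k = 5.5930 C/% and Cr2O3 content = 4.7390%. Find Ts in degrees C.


Formula: Ts = 80 + k * Cr2O3
Substituting: Ts = 80 + 5.5930 * 4.7390
Result: 106.5052 C


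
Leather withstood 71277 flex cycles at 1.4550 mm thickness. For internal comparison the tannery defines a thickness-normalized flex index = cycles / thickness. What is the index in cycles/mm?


Formula: Index = cycles / thickness
Substituting: Index = 71277 / 1.4550
Result: 48987.6289 cycles/mm


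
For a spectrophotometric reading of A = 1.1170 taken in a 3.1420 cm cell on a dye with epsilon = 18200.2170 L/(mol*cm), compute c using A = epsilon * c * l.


Formula: c = A / (epsilon * l)
Substituting: c = 1.1170 / (18200.2170 * 3.1420)
Result: 1.9533e-05 mol/L


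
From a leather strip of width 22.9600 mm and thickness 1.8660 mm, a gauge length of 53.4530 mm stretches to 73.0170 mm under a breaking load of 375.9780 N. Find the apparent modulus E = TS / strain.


TS = F / (w * t) = 375.9780 / (22.9600 * 1.8660) = 8.7756 N/mm^2
strain = (Lf - L0) / L0 = (73.0170 - 53.4530) / 53.4530 = 0.3660
E = TS / strain = 8.7756 / 0.3660 = 23.9769 N/mm^2


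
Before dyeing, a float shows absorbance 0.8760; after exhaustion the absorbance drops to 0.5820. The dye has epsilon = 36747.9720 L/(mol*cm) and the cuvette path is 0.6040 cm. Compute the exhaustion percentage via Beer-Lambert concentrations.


c_initial = A_i / (epsilon * l) = 0.8760 / (36747.9720 * 0.6040) = 3.9467e-05 mol/L
c_final = A_f / (epsilon * l) = 0.5820 / (36747.9720 * 0.6040) = 2.6221e-05 mol/L
Exhaustion = (c_initial - c_final) / c_initial * 100 = (3.9467e-05 - 2.6221e-05) / 3.9467e-05 * 100 = 33.5616 %


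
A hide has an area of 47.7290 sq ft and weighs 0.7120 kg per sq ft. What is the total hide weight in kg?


Formula: Weight = area * weight_per_sqft
Substituting: Weight = 47.7290 * 0.7120
Result: 33.9830 kg


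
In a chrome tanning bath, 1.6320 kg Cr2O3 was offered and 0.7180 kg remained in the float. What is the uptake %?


Formula: Uptake = (offered - residual) / offered * 100
Substituting: Uptake = (1.6320 - 0.7180) / 1.6320 * 100
Result: 56.0049 %


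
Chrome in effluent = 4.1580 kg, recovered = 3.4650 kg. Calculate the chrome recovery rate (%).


Formula: Recovery = recovered / input * 100
Substituting: Recovery = 3.4650 / 4.1580 * 100
Result: 83.3333 %


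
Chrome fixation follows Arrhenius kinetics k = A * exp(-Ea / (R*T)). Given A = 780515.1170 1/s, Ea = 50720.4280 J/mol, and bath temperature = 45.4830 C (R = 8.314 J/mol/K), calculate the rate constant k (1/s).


T_K = T_C + 273.15 = 45.4830 + 273.15 = 318.6330 K
exponent = -Ea / (R * T_K) = -50720.4280 / (8.314 * 318.6330) = -19.1462
k = A * exp(exponent) = 780515.1170 * exp(-19.1462) = 0.00377834 1/s


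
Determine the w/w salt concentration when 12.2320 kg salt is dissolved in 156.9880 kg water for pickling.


Formula: Conc = salt / (water + salt) * 100
Substituting: Conc = 12.2320 / (156.9880 + 12.2320) * 100
Result: 7.2285 %


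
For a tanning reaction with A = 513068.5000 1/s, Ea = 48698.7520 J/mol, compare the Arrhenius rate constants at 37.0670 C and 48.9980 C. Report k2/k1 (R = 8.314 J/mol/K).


T1 = 37.0670 + 273.15 = 310.2170 K; T2 = 48.9980 + 273.15 = 322.1480 K
k1 = A * exp(-Ea/(R*T1)) = 513068.5000 * exp(-48698.7520/(8.314*310.2170)) = 0.00323546 1/s
k2 = A * exp(-Ea/(R*T2)) = 513068.5000 * exp(-48698.7520/(8.314*322.1480)) = 0.00651086 1/s
k2/k1 = 0.00651086 / 0.00323546 = 2.0123


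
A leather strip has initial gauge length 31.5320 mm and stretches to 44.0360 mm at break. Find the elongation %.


Formula: Elongation = (Lf - L0) / L0 * 100
Substituting: Elongation = (44.0360 - 31.5320) / 31.5320 * 100
Result: 39.6550 %


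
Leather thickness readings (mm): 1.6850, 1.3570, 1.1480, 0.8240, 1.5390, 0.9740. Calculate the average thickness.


Formula: Average = sum / n
Substituting: Average = 7.5270 / 6
Result: 1.2545 mm


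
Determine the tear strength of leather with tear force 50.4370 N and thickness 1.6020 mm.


Formula: Tear strength = force / thickness
Substituting: Tear strength = 50.4370 / 1.6020
Result: 31.4838 N/mm


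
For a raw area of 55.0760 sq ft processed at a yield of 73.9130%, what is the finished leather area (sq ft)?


Formula: finished = raw * yield / 100
Substituting: finished = 55.0760 * 73.9130 / 100
Result: 40.7083 sq ft


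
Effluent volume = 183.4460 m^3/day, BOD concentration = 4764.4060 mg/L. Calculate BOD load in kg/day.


Formula: BOD_load = volume * conc / 1000
Substituting: BOD_load = 183.4460 * 4764.4060 / 1000
Result: 874.0112 kg/day


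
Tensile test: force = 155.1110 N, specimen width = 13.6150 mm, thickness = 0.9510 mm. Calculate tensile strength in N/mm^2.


Formula: TS = force / (width * thickness)
Substituting: TS = 155.1110 / (13.6150 * 0.9510)
Result: 11.9797 N/mm^2


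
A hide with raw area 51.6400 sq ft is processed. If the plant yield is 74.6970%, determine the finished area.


Formula: finished = raw * yield / 100
Substituting: finished = 51.6400 * 74.6970 / 100
Result: 38.5735 sq ft


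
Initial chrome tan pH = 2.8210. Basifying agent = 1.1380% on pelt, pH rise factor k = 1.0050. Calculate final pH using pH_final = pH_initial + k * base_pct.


Formula: pH_final = pH_initial + k * base_pct
Substituting: pH_final = 2.8210 + 1.0050 * 1.1380
Result: 3.9647


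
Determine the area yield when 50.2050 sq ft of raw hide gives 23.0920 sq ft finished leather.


Formula: Yield = finished / raw * 100
Substituting: Yield = 23.0920 / 50.2050 * 100
Result: 45.9954 %


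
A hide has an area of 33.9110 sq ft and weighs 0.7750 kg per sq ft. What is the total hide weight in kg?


Formula: Weight = area * weight_per_sqft
Substituting: Weight = 33.9110 * 0.7750
Result: 26.2810 kg


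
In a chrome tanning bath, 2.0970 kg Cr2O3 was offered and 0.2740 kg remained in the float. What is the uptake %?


Formula: Uptake = (offered - residual) / offered * 100
Substituting: Uptake = (2.0970 - 0.2740) / 2.0970 * 100
Result: 86.9337 %


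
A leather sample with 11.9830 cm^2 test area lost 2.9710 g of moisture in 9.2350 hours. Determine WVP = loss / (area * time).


Formula: WVP = loss / (area * time)
Substituting: WVP = 2.9710 / (11.9830 * 9.2350)
Result: 0.0268473 g/(cm^2*hr)


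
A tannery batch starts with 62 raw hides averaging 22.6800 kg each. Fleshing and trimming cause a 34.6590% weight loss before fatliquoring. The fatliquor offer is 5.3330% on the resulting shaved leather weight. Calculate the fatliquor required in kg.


Total_raw = N * avg_wt = 62 * 22.6800 = 1406.1600 kg
Substrate = Total_raw * (1 - loss/100) = 1406.1600 * (1 - 34.6590/100) = 918.7990 kg
Fat = Substrate * pct / 100 = 918.7990 * 5.3330 / 100 = 48.9996 kg


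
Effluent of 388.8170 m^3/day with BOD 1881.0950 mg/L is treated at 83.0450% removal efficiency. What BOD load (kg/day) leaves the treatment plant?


Load_in = volume * conc / 1000 = 388.8170 * 1881.0950 / 1000 = 731.4017 kg/day
Removed = Load_in * eff / 100 = 731.4017 * 83.0450 / 100 = 607.3926 kg/day
Load_out = Load_in - Removed = 731.4017 - 607.3926 = 124.0092 kg/day


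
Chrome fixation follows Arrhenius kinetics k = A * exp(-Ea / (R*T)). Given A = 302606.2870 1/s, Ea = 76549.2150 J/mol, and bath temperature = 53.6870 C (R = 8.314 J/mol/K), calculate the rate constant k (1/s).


T_K = T_C + 273.15 = 53.6870 + 273.15 = 326.8370 K
exponent = -Ea / (R * T_K) = -76549.2150 / (8.314 * 326.8370) = -28.1708
k = A * exp(exponent) = 302606.2870 * exp(-28.1708) = 1.7638e-07 1/s


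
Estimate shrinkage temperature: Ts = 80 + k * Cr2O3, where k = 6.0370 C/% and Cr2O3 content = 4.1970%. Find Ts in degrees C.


Formula: Ts = 80 + k * Cr2O3
Substituting: Ts = 80 + 6.0370 * 4.1970
Result: 105.3373 C


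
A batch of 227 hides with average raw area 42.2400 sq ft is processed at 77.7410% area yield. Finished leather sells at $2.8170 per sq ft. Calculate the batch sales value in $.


Raw_total = N * avg_area = 227 * 42.2400 = 9588.4800 sq ft
Finished = Raw_total * yield / 100 = 9588.4800 * 77.7410 / 100 = 7454.1802 sq ft
Value = Finished * price = 7454.1802 * 2.8170 = 20998.4257 $


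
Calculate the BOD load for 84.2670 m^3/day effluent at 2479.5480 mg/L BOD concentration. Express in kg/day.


Formula: BOD_load = volume * conc / 1000
Substituting: BOD_load = 84.2670 * 2479.5480 / 1000
Result: 208.9441 kg/day


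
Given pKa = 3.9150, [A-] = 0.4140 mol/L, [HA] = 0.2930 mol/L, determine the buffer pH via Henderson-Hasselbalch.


ratio = [A-] / [HA] = 0.4140 / 0.2930 = 1.4130
log10(ratio) = 0.1501
pH = pKa + log10(ratio) = 3.9150 + 0.1501 = 4.0651


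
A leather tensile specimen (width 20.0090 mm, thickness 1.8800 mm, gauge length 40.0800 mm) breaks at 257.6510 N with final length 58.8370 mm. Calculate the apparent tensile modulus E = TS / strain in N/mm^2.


TS = F / (w * t) = 257.6510 / (20.0090 * 1.8800) = 6.8493 N/mm^2
strain = (Lf - L0) / L0 = (58.8370 - 40.0800) / 40.0800 = 0.4680
E = TS / strain = 6.8493 / 0.4680 = 14.6357 N/mm^2


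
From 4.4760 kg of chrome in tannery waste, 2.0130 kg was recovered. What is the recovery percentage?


Formula: Recovery = recovered / input * 100
Substituting: Recovery = 2.0130 / 4.4760 * 100
Result: 44.9732 %


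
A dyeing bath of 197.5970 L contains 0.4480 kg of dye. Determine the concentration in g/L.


Formula: Conc = dye_mass(kg) / volume(L) * 1000
Substituting: Conc = 0.4480 / 197.5970 * 1000
Result: 2.2672 g/L


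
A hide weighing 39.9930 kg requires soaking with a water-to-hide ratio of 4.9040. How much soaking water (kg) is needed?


Formula: Water = hide_weight * ratio
Substituting: Water = 39.9930 * 4.9040
Result: 196.1257 kg


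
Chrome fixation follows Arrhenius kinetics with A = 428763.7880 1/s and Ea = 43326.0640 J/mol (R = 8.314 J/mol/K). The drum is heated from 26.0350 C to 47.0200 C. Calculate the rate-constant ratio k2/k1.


T1 = 26.0350 + 273.15 = 299.1850 K; T2 = 47.0200 + 273.15 = 320.1700 K
k1 = A * exp(-Ea/(R*T1)) = 428763.7880 * exp(-43326.0640/(8.314*299.1850)) = 0.0116858 1/s
k2 = A * exp(-Ea/(R*T2)) = 428763.7880 * exp(-43326.0640/(8.314*320.1700)) = 0.0365985 1/s
k2/k1 = 0.0365985 / 0.0116858 = 3.1319


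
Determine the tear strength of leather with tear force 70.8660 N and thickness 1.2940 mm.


Formula: Tear strength = force / thickness
Substituting: Tear strength = 70.8660 / 1.2940
Result: 54.7651 N/mm


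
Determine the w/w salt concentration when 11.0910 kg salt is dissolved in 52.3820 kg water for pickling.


Formula: Conc = salt / (water + salt) * 100
Substituting: Conc = 11.0910 / (52.3820 + 11.0910) * 100
Result: 17.4736 %


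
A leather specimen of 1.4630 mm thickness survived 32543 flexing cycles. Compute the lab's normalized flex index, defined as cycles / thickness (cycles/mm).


Formula: Index = cycles / thickness
Substituting: Index = 32543 / 1.4630
Result: 22244.0191 cycles/mm


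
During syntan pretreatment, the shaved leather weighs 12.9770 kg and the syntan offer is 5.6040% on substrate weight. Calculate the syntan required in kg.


Formula: Syntan = substrate * pct / 100
Substituting: Syntan = 12.9770 * 5.6040 / 100
Result: 0.7272 kg


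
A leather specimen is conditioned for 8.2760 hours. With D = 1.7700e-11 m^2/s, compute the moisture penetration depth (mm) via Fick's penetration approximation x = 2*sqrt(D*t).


t = 8.2760 hr * 3600 = 29793.6000 s
D * t = 1.7700e-11 * 29793.6000 = 5.2735e-07
x = 2 * sqrt(D*t) = 2 * sqrt(5.2735e-07) = 0.00145237 m = 1.4524 mm


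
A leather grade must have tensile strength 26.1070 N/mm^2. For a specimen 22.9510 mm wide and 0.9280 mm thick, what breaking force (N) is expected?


Formula: F = TS * w * t
Substituting: F = 26.1070 * 22.9510 * 0.9280
Result: 556.0407 N


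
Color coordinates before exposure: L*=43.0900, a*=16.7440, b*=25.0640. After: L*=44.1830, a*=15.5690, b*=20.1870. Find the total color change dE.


dL = 1.0930, da = -1.1750, db = -4.8770
dE = sqrt(1.0930^2 + (-1.1750)^2 + (-4.8770)^2) = 5.1342


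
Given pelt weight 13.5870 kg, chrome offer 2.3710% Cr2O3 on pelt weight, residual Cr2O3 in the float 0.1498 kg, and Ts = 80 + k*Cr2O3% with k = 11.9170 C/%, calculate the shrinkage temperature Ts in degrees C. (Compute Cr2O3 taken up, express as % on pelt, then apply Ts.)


Offered = pelt * offer_pct / 100 = 13.5870 * 2.3710 / 100 = 0.3221 kg
Uptake = offered - residual = 0.3221 - 0.1498 = 0.1723 kg
Cr2O3% on pelt = uptake / pelt * 100 = 0.1723 / 13.5870 * 100 = 1.2685 %
Ts = 80 + k * Cr2O3% = 80 + 11.9170 * 1.2685 = 95.1164 C


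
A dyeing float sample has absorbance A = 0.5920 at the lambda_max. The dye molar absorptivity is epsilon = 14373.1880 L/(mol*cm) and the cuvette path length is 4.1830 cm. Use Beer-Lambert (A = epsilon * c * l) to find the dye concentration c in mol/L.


Formula: c = A / (epsilon * l)
Substituting: c = 0.5920 / (14373.1880 * 4.1830)
Result: 9.8465e-06 mol/L


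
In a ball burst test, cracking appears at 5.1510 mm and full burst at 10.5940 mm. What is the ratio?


Formula: Ratio = crack / burst
Substituting: Ratio = 5.1510 / 10.5940
Result: 0.4862


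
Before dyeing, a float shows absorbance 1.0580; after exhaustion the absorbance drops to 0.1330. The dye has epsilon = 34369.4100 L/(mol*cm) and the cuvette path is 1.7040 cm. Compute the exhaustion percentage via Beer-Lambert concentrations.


c_initial = A_i / (epsilon * l) = 1.0580 / (34369.4100 * 1.7040) = 1.8065e-05 mol/L
c_final = A_f / (epsilon * l) = 0.1330 / (34369.4100 * 1.7040) = 2.2710e-06 mol/L
Exhaustion = (c_initial - c_final) / c_initial * 100 = (1.8065e-05 - 2.2710e-06) / 1.8065e-05 * 100 = 87.4291 %


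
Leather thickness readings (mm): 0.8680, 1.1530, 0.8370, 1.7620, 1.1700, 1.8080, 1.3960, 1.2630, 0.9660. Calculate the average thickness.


Formula: Average = sum / n
Substituting: Average = 11.2230 / 9
Result: 1.2470 mm


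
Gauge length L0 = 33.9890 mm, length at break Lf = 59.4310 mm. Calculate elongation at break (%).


Formula: Elongation = (Lf - L0) / L0 * 100
Substituting: Elongation = (59.4310 - 33.9890) / 33.9890 * 100
Result: 74.8536 %


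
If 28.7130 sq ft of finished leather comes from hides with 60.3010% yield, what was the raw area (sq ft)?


Formula: raw = finished * 100 / yield
Substituting: raw = 28.7130 * 100 / 60.3010
Result: 47.6161 sq ft


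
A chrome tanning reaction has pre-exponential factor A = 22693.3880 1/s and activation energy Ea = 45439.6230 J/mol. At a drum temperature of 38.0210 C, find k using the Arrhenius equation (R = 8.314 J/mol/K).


T_K = T_C + 273.15 = 38.0210 + 273.15 = 311.1710 K
exponent = -Ea / (R * T_K) = -45439.6230 / (8.314 * 311.1710) = -17.5641
k = A * exp(exponent) = 22693.3880 * exp(-17.5641) = 5.3446e-04 1/s


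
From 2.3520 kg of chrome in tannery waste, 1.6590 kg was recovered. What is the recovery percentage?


Formula: Recovery = recovered / input * 100
Substituting: Recovery = 1.6590 / 2.3520 * 100
Result: 70.5357 %


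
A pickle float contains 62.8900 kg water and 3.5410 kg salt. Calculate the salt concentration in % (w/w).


Formula: Conc = salt / (water + salt) * 100
Substituting: Conc = 3.5410 / (62.8900 + 3.5410) * 100
Result: 5.3303 %


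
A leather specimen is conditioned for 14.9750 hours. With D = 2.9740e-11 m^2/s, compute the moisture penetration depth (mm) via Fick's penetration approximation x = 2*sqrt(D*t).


t = 14.9750 hr * 3600 = 53910.0000 s
D * t = 2.9740e-11 * 53910.0000 = 1.6033e-06
x = 2 * sqrt(D*t) = 2 * sqrt(1.6033e-06) = 0.00253242 m = 2.5324 mm


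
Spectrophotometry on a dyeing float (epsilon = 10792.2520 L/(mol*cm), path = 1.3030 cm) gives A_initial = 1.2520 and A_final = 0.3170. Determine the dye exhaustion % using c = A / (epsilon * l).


c_initial = A_i / (epsilon * l) = 1.2520 / (10792.2520 * 1.3030) = 8.9032e-05 mol/L
c_final = A_f / (epsilon * l) = 0.3170 / (10792.2520 * 1.3030) = 2.2543e-05 mol/L
Exhaustion = (c_initial - c_final) / c_initial * 100 = (8.9032e-05 - 2.2543e-05) / 8.9032e-05 * 100 = 74.6805 %


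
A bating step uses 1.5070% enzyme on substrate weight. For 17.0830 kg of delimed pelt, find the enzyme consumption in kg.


Formula: Enzyme = substrate * pct / 100
Substituting: Enzyme = 17.0830 * 1.5070 / 100
Result: 0.2574 kg


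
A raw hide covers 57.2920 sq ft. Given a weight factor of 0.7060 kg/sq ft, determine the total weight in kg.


Formula: Weight = area * weight_per_sqft
Substituting: Weight = 57.2920 * 0.7060
Result: 40.4482 kg


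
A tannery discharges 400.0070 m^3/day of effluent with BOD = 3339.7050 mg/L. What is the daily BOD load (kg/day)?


Formula: BOD_load = volume * conc / 1000
Substituting: BOD_load = 400.0070 * 3339.7050 / 1000
Result: 1335.9054 kg/day


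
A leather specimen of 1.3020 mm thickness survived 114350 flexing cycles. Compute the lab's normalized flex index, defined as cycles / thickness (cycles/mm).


Formula: Index = cycles / thickness
Substituting: Index = 114350 / 1.3020
Result: 87826.4209 cycles/mm


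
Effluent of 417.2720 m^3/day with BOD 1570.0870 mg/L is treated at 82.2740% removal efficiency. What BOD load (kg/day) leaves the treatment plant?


Load_in = volume * conc / 1000 = 417.2720 * 1570.0870 / 1000 = 655.1533 kg/day
Removed = Load_in * eff / 100 = 655.1533 * 82.2740 / 100 = 539.0209 kg/day
Load_out = Load_in - Removed = 655.1533 - 539.0209 = 116.1325 kg/day


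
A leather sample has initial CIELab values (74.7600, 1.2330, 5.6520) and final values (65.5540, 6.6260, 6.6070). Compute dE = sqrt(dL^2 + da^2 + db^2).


dL = -9.2060, da = 5.3930, db = 0.9550
dE = sqrt((-9.2060)^2 + 5.3930^2 + 0.9550^2) = 10.7120


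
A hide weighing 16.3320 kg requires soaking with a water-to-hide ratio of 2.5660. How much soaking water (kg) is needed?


Formula: Water = hide_weight * ratio
Substituting: Water = 16.3320 * 2.5660
Result: 41.9079 kg


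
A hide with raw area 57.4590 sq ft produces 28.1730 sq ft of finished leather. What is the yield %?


Formula: Yield = finished / raw * 100
Substituting: Yield = 28.1730 / 57.4590 * 100
Result: 49.0315 %


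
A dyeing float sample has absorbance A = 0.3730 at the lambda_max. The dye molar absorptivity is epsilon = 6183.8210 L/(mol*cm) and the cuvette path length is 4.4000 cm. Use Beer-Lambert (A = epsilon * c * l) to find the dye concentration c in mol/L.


Formula: c = A / (epsilon * l)
Substituting: c = 0.3730 / (6183.8210 * 4.4000)
Result: 1.3709e-05 mol/L


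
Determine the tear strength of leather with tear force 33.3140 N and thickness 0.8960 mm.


Formula: Tear strength = force / thickness
Substituting: Tear strength = 33.3140 / 0.8960
Result: 37.1808 N/mm


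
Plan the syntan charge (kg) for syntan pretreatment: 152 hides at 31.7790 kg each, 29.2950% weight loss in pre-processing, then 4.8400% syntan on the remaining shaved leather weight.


Total_raw = N * avg_wt = 152 * 31.7790 = 4830.4080 kg
Substrate = Total_raw * (1 - loss/100) = 4830.4080 * (1 - 29.2950/100) = 3415.3400 kg
Syntan = Substrate * pct / 100 = 3415.3400 * 4.8400 / 100 = 165.3025 kg
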